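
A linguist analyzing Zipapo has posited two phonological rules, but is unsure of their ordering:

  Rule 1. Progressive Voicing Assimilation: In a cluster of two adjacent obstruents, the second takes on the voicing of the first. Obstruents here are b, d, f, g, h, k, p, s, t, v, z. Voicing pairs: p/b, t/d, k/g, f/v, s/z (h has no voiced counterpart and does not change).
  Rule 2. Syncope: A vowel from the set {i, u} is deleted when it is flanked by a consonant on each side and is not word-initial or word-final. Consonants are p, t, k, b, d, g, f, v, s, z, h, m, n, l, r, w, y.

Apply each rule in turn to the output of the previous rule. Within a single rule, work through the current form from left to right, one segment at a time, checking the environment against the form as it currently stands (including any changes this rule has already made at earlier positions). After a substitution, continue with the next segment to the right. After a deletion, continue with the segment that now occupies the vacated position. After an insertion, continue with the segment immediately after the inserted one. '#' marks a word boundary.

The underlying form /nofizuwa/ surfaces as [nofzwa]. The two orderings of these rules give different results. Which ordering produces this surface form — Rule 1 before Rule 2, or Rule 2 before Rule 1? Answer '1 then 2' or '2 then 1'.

Order 1 then 2:
  1 Progressive Voicing Assimilation: no change — [nofizuwa]
  2 Syncope: [nofizuwa] → [nofzwa]
  result: [nofzwa]
Order 2 then 1:
  2 Syncope: [nofizuwa] → [nofzwa]
  1 Progressive Voicing Assimilation: [nofzwa] → [nofswa]
  result: [nofswa]

1 then 2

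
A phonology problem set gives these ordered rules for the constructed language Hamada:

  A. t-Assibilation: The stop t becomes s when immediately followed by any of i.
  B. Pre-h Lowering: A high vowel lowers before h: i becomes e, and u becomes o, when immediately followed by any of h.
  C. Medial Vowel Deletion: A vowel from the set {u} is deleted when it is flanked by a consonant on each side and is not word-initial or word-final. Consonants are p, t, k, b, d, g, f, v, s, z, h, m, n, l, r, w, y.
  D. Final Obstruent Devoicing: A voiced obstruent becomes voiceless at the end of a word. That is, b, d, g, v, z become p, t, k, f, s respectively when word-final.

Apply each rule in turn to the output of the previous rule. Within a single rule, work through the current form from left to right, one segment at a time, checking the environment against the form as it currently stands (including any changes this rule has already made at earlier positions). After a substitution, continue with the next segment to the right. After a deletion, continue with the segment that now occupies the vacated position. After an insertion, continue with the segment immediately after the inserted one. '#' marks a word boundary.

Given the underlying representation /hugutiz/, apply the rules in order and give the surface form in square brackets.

A t-Assibilation: [hugutiz] → [hugusiz]
B Pre-h Lowering: no change — [hugusiz]
C Medial Vowel Deletion: [hugusiz] → [hgsiz]
D Final Obstruent Devoicing: [hgsiz] → [hgsis]

[hgsis]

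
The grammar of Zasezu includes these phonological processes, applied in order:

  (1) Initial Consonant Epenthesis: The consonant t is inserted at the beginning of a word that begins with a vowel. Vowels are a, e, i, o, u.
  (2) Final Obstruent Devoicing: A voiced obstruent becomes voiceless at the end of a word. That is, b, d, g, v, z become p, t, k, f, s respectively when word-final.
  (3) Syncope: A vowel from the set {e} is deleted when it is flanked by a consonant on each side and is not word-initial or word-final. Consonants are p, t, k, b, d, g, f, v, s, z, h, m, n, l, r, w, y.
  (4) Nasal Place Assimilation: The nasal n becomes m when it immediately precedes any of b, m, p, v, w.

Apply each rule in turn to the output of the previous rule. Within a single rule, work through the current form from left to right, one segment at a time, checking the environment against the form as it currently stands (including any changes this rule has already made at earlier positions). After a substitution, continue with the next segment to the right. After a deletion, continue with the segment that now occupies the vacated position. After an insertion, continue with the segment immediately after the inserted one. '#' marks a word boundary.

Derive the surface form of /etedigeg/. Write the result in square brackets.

(1) Initial Consonant Epenthesis: [etedigeg] → [tetedigeg]
(2) Final Obstruent Devoicing: [tetedigeg] → [tetedigek]
(3) Syncope: [tetedigek] → [ttdigk]
(4) Nasal Place Assimilation: no change — [ttdigk]

[ttdigk]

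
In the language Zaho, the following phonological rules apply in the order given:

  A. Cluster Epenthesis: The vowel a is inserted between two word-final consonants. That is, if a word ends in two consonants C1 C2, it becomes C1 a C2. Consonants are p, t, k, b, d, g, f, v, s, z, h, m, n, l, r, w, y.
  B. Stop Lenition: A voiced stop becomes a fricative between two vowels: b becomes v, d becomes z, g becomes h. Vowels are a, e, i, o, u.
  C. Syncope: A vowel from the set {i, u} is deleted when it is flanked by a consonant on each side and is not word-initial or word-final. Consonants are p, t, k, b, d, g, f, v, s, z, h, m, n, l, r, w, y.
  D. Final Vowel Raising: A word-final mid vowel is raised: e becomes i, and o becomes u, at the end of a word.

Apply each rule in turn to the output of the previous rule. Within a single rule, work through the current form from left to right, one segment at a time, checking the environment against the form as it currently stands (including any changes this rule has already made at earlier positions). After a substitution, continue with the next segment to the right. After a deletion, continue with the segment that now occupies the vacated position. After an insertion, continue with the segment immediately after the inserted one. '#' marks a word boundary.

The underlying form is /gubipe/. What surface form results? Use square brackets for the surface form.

[gvpi]

A Cluster Epenthesis: no change — [gubipe]
B Stop Lenition: [gubipe] → [guvipe]
C Syncope: [guvipe] → [gvpe]
D Final Vowel Raising: [gvpe] → [gvpi]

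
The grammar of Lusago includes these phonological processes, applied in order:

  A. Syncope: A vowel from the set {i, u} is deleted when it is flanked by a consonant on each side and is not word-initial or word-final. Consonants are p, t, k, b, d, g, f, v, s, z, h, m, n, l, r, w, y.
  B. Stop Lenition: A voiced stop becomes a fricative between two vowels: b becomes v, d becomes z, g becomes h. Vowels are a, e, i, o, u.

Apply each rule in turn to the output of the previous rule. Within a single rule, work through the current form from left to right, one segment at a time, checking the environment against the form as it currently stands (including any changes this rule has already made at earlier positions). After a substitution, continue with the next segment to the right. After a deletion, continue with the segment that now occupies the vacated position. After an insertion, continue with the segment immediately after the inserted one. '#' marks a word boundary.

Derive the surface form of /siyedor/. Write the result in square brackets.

A Syncope: [siyedor] → [syedor]
B Stop Lenition: [syedor] → [syezor]

[syezor]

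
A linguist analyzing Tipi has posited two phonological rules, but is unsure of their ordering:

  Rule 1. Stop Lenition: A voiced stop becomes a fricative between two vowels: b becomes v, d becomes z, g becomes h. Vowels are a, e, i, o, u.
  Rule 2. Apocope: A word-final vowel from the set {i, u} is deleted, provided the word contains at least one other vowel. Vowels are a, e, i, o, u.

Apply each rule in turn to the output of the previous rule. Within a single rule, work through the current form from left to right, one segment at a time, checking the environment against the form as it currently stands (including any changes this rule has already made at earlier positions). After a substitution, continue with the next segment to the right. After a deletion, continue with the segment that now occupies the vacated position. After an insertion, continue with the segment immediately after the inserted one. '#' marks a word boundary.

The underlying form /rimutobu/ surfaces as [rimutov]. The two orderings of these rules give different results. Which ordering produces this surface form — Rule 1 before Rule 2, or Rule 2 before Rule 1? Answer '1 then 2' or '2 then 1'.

1 then 2

Order 1 then 2:
  1 Stop Lenition: [rimutobu] → [rimutovu]
  2 Apocope: [rimutovu] → [rimutov]
  result: [rimutov]
Order 2 then 1:
  2 Apocope: [rimutobu] → [rimutob]
  1 Stop Lenition: no change — [rimutob]
  result: [rimutob]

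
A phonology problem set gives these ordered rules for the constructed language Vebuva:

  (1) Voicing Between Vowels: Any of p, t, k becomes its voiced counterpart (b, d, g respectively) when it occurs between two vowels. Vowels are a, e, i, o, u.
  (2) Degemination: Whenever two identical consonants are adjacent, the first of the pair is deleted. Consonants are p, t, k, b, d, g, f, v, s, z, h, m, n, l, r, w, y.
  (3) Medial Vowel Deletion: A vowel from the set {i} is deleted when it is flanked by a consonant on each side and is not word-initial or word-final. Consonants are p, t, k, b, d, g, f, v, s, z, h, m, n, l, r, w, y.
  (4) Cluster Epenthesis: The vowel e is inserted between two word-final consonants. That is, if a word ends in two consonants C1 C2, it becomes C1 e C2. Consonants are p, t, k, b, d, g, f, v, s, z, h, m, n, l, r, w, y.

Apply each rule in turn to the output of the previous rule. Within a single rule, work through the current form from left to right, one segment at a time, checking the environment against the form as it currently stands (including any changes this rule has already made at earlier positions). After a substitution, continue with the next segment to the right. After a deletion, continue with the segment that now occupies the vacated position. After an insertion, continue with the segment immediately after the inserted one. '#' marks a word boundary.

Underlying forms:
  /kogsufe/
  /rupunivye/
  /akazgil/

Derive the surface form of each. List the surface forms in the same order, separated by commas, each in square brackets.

[kogsufe], [rubunvye], [agazgel]

/kogsufe/:
  (1) Voicing Between Vowels: no change — [kogsufe]
  (2) Degemination: no change — [kogsufe]
  (3) Medial Vowel Deletion: no change — [kogsufe]
  (4) Cluster Epenthesis: no change — [kogsufe]
/rupunivye/:
  (1) Voicing Between Vowels: [rupunivye] → [rubunivye]
  (2) Degemination: no change — [rubunivye]
  (3) Medial Vowel Deletion: [rubunivye] → [rubunvye]
  (4) Cluster Epenthesis: no change — [rubunvye]
/akazgil/:
  (1) Voicing Between Vowels: [akazgil] → [agazgil]
  (2) Degemination: no change — [agazgil]
  (3) Medial Vowel Deletion: [agazgil] → [agazgl]
  (4) Cluster Epenthesis: [agazgl] → [agazgel]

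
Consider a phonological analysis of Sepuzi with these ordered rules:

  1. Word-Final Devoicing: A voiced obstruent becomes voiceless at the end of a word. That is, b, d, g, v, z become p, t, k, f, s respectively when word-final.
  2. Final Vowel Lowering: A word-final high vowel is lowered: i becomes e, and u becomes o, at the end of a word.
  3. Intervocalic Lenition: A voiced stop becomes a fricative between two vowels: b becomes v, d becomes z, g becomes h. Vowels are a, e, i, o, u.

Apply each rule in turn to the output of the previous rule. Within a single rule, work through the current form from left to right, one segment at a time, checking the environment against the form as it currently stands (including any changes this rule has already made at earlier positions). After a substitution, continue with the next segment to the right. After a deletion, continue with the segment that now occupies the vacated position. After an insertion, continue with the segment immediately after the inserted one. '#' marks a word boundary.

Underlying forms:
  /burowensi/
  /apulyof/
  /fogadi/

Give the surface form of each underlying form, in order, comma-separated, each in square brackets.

[burowense], [apulyof], [fohaze]

/burowensi/:
  1 Word-Final Devoicing: no change — [burowensi]
  2 Final Vowel Lowering: [burowensi] → [burowense]
  3 Intervocalic Lenition: no change — [burowense]
/apulyof/:
  1 Word-Final Devoicing: no change — [apulyof]
  2 Final Vowel Lowering: no change — [apulyof]
  3 Intervocalic Lenition: no change — [apulyof]
/fogadi/:
  1 Word-Final Devoicing: no change — [fogadi]
  2 Final Vowel Lowering: [fogadi] → [fogade]
  3 Intervocalic Lenition: [fogade] → [fohaze]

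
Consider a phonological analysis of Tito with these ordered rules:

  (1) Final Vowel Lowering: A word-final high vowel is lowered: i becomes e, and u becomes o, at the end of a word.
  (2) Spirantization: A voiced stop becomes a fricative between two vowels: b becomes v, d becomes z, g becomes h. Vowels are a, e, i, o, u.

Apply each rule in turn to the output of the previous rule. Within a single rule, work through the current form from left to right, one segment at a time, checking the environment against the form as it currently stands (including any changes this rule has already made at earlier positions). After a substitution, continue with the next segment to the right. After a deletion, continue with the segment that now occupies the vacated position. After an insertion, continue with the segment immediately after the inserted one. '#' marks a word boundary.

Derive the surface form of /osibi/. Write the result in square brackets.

[osive]

(1) Final Vowel Lowering: [osibi] → [osibe]
(2) Spirantization: [osibe] → [osive]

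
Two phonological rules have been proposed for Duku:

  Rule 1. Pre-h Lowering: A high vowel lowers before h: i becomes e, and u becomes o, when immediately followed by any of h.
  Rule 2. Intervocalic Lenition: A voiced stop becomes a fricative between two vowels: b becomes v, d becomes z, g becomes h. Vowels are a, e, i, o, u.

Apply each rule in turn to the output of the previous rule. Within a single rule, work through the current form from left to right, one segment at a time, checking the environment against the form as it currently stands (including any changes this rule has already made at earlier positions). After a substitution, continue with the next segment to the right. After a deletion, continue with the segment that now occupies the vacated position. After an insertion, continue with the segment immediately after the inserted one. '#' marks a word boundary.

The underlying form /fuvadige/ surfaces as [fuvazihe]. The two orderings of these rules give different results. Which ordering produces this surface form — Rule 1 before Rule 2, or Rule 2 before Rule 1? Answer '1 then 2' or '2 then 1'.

1 then 2

Order 1 then 2:
  1 Pre-h Lowering: no change — [fuvadige]
  2 Intervocalic Lenition: [fuvadige] → [fuvazihe]
  result: [fuvazihe]
Order 2 then 1:
  2 Intervocalic Lenition: [fuvadige] → [fuvazihe]
  1 Pre-h Lowering: [fuvazihe] → [fuvazehe]
  result: [fuvazehe]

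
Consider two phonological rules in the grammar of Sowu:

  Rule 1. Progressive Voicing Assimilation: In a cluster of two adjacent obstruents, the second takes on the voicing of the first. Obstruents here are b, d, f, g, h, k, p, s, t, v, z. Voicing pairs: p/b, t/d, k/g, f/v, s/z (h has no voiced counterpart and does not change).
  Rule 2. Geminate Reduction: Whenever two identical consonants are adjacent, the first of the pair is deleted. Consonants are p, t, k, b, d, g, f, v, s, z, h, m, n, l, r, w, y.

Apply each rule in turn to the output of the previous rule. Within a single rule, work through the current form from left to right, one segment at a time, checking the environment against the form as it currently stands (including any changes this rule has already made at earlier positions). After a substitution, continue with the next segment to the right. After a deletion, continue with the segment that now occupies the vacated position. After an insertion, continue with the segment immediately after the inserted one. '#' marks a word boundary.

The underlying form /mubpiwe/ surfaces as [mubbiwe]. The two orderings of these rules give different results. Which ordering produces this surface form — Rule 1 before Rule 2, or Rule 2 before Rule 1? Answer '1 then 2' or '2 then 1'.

2 then 1

Order 1 then 2:
  1 Progressive Voicing Assimilation: [mubpiwe] → [mubbiwe]
  2 Geminate Reduction: [mubbiwe] → [mubiwe]
  result: [mubiwe]
Order 2 then 1:
  2 Geminate Reduction: no change — [mubpiwe]
  1 Progressive Voicing Assimilation: [mubpiwe] → [mubbiwe]
  result: [mubbiwe]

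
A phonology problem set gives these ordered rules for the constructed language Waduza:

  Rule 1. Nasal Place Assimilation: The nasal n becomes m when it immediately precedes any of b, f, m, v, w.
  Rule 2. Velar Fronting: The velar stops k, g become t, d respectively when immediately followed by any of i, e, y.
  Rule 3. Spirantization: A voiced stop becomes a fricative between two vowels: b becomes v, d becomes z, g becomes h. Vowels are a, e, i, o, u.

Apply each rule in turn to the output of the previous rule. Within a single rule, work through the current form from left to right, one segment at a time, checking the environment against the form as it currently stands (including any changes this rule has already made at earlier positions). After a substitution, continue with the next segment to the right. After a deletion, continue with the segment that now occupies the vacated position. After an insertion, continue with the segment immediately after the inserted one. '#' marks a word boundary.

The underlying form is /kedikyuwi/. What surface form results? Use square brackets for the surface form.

[tezityuwi]

Rule 1 Nasal Place Assimilation: no change — [kedikyuwi]
Rule 2 Velar Fronting: [kedikyuwi] → [tedityuwi]
Rule 3 Spirantization: [tedityuwi] → [tezityuwi]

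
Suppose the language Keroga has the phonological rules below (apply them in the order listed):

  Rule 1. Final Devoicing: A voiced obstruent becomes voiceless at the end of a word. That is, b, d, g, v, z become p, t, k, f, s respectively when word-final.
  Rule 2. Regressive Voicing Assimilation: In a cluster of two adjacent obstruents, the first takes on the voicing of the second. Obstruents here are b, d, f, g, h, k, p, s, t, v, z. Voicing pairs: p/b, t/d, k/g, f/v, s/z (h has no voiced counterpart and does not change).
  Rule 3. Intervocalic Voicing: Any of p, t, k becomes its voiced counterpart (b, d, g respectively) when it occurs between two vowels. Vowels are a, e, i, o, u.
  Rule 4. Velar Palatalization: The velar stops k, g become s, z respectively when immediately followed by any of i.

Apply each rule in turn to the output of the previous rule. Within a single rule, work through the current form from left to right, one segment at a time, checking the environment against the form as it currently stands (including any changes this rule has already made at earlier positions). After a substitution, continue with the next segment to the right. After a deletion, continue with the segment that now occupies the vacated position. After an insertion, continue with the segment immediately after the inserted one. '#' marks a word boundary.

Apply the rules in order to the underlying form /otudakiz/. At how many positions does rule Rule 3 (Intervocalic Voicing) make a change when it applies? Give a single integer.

Rule 1 Final Devoicing: [otudakiz] → [otudakis]
Rule 2 Regressive Voicing Assimilation: no change — [otudakis]
Rule 3 Intervocalic Voicing: [otudakis] → [odudagis]
Rule 4 Velar Palatalization: [odudagis] → [odudazis]
Rule Rule 3 changed 2 position(s).

2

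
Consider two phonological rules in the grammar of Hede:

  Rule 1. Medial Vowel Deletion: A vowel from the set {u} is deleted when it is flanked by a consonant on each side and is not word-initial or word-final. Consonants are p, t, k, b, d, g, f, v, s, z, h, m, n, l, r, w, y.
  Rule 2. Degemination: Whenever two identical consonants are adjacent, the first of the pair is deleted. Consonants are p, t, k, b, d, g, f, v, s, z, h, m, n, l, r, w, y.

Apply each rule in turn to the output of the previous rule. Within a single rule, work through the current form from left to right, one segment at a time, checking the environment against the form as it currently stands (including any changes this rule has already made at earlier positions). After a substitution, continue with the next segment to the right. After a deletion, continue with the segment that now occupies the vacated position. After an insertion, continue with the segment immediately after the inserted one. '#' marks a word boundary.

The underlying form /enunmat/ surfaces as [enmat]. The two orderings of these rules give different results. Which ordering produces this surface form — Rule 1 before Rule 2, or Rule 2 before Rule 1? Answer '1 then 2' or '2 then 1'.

1 then 2

Order 1 then 2:
  1 Medial Vowel Deletion: [enunmat] → [ennmat]
  2 Degemination: [ennmat] → [enmat]
  result: [enmat]
Order 2 then 1:
  2 Degemination: no change — [enunmat]
  1 Medial Vowel Deletion: [enunmat] → [ennmat]
  result: [ennmat]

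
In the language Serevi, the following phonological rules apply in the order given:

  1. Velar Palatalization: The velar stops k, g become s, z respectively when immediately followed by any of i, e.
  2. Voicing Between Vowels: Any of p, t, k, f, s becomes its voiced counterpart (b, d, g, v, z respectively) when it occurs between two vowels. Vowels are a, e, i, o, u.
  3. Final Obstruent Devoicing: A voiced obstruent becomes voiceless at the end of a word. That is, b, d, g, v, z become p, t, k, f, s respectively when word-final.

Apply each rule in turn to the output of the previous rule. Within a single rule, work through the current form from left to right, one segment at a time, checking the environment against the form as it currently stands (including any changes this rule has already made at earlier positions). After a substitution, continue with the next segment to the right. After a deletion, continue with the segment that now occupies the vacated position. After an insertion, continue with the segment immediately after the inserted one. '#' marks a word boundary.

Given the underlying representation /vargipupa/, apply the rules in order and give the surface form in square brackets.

[varzibuba]

1 Velar Palatalization: [vargipupa] → [varzipupa]
2 Voicing Between Vowels: [varzipupa] → [varzibuba]
3 Final Obstruent Devoicing: no change — [varzibuba]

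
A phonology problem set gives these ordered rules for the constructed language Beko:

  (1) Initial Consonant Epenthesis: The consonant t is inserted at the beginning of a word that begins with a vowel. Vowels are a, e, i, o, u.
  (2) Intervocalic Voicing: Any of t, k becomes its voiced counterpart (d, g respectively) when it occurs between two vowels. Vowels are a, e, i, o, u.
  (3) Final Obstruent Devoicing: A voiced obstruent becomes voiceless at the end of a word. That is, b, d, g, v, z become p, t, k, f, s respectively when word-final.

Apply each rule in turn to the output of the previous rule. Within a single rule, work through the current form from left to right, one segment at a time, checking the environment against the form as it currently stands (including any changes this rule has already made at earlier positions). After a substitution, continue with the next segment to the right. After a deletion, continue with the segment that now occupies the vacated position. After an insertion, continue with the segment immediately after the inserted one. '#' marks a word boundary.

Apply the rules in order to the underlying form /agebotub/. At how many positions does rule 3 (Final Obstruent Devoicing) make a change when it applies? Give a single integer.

1

(1) Initial Consonant Epenthesis: [agebotub] → [tagebotub]
(2) Intervocalic Voicing: [tagebotub] → [tagebodub]
(3) Final Obstruent Devoicing: [tagebodub] → [tagebodup]
Rule 3 changed 1 position(s).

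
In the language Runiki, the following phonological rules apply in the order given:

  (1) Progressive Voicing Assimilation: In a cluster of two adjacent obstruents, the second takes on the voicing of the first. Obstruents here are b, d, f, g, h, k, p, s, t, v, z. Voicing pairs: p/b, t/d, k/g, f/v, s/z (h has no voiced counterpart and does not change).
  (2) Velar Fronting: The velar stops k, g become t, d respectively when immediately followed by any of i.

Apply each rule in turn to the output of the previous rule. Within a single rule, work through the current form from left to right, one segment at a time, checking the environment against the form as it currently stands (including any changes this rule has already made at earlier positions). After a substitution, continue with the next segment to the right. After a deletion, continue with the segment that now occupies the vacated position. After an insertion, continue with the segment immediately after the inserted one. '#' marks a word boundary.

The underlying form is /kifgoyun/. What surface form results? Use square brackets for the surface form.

(1) Progressive Voicing Assimilation: [kifgoyun] → [kifkoyun]
(2) Velar Fronting: [kifkoyun] → [tifkoyun]

[tifkoyun]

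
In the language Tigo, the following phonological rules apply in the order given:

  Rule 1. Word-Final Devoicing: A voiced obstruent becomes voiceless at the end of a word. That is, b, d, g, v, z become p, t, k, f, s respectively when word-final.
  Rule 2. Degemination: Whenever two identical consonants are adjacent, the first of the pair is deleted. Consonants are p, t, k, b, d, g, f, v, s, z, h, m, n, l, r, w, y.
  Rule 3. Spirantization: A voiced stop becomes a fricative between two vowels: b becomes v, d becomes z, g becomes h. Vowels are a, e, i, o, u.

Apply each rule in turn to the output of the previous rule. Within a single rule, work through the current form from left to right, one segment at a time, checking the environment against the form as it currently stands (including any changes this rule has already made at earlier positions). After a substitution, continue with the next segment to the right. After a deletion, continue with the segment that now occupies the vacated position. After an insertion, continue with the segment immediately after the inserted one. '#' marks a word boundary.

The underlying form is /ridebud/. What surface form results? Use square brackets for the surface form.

Rule 1 Word-Final Devoicing: [ridebud] → [ridebut]
Rule 2 Degemination: no change — [ridebut]
Rule 3 Spirantization: [ridebut] → [rizevut]

[rizevut]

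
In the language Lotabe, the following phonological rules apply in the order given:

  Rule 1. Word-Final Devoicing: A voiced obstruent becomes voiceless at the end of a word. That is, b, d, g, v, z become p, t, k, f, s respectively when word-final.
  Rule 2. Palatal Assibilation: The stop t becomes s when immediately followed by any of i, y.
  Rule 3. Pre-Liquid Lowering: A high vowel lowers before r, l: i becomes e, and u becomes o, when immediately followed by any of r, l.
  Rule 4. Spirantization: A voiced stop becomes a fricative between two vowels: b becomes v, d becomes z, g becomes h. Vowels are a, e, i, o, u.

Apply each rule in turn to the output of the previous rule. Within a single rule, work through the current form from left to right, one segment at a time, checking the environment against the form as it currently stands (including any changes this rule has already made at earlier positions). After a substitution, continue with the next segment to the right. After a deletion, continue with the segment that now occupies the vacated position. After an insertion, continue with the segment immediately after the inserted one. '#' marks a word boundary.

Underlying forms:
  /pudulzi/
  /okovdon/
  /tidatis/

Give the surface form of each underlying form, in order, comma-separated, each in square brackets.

/pudulzi/:
  Rule 1 Word-Final Devoicing: no change — [pudulzi]
  Rule 2 Palatal Assibilation: no change — [pudulzi]
  Rule 3 Pre-Liquid Lowering: [pudulzi] → [pudolzi]
  Rule 4 Spirantization: [pudolzi] → [puzolzi]
/okovdon/:
  Rule 1 Word-Final Devoicing: no change — [okovdon]
  Rule 2 Palatal Assibilation: no change — [okovdon]
  Rule 3 Pre-Liquid Lowering: no change — [okovdon]
  Rule 4 Spirantization: no change — [okovdon]
/tidatis/:
  Rule 1 Word-Final Devoicing: no change — [tidatis]
  Rule 2 Palatal Assibilation: [tidatis] → [sidasis]
  Rule 3 Pre-Liquid Lowering: no change — [sidasis]
  Rule 4 Spirantization: [sidasis] → [sizasis]

[puzolzi], [okovdon], [sizasis]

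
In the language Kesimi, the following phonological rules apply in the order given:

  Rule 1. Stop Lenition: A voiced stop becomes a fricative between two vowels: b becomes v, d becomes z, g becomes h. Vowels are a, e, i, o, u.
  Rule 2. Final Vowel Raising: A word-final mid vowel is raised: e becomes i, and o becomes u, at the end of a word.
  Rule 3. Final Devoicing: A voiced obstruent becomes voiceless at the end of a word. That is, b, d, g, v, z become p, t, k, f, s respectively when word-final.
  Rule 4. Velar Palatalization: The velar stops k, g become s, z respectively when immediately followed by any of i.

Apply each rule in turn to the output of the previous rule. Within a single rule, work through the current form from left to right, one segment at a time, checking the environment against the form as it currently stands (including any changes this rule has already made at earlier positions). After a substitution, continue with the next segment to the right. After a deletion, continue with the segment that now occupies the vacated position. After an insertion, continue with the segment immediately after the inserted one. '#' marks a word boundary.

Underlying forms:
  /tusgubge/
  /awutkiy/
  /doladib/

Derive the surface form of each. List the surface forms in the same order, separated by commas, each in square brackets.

/tusgubge/:
  Rule 1 Stop Lenition: no change — [tusgubge]
  Rule 2 Final Vowel Raising: [tusgubge] → [tusgubgi]
  Rule 3 Final Devoicing: no change — [tusgubgi]
  Rule 4 Velar Palatalization: [tusgubgi] → [tusgubzi]
/awutkiy/:
  Rule 1 Stop Lenition: no change — [awutkiy]
  Rule 2 Final Vowel Raising: no change — [awutkiy]
  Rule 3 Final Devoicing: no change — [awutkiy]
  Rule 4 Velar Palatalization: [awutkiy] → [awutsiy]
/doladib/:
  Rule 1 Stop Lenition: [doladib] → [dolazib]
  Rule 2 Final Vowel Raising: no change — [dolazib]
  Rule 3 Final Devoicing: [dolazib] → [dolazip]
  Rule 4 Velar Palatalization: no change — [dolazip]

[tusgubzi], [awutsiy], [dolazip]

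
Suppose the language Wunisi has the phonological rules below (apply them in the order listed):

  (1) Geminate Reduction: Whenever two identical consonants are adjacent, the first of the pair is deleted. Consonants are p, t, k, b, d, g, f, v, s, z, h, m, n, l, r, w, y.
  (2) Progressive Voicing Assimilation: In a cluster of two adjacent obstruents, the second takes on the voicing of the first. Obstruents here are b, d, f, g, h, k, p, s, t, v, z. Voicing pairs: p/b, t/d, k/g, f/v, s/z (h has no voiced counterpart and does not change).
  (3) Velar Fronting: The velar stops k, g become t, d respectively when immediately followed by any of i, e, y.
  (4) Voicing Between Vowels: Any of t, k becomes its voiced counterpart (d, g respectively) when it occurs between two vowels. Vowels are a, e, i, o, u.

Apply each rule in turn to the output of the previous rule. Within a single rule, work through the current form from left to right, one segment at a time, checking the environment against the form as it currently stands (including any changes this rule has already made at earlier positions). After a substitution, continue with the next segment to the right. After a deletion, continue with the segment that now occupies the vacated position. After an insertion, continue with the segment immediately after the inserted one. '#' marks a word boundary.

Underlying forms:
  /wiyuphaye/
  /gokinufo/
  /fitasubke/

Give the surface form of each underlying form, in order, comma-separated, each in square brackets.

[wiyuphaye], [godinufo], [fidasubde]

/wiyuphaye/:
  (1) Geminate Reduction: no change — [wiyuphaye]
  (2) Progressive Voicing Assimilation: no change — [wiyuphaye]
  (3) Velar Fronting: no change — [wiyuphaye]
  (4) Voicing Between Vowels: no change — [wiyuphaye]
/gokinufo/:
  (1) Geminate Reduction: no change — [gokinufo]
  (2) Progressive Voicing Assimilation: no change — [gokinufo]
  (3) Velar Fronting: [gokinufo] → [gotinufo]
  (4) Voicing Between Vowels: [gotinufo] → [godinufo]
/fitasubke/:
  (1) Geminate Reduction: no change — [fitasubke]
  (2) Progressive Voicing Assimilation: [fitasubke] → [fitasubge]
  (3) Velar Fronting: [fitasubge] → [fitasubde]
  (4) Voicing Between Vowels: [fitasubde] → [fidasubde]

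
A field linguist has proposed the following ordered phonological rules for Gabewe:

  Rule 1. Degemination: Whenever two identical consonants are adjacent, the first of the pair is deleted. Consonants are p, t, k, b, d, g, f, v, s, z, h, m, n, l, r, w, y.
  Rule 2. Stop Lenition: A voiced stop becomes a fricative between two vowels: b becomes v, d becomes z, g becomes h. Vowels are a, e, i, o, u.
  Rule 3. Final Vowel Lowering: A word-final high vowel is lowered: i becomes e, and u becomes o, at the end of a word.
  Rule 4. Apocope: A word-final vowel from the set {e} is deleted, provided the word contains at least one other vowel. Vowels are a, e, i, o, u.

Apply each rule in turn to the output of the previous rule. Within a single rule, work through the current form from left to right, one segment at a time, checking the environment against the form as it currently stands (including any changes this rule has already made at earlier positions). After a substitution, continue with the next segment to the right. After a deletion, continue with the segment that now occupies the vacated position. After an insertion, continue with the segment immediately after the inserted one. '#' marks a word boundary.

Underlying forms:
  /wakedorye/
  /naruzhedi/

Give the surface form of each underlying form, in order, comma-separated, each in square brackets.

/wakedorye/:
  Rule 1 Degemination: no change — [wakedorye]
  Rule 2 Stop Lenition: [wakedorye] → [wakezorye]
  Rule 3 Final Vowel Lowering: no change — [wakezorye]
  Rule 4 Apocope: [wakezorye] → [wakezory]
/naruzhedi/:
  Rule 1 Degemination: no change — [naruzhedi]
  Rule 2 Stop Lenition: [naruzhedi] → [naruzhezi]
  Rule 3 Final Vowel Lowering: [naruzhezi] → [naruzheze]
  Rule 4 Apocope: [naruzheze] → [naruzhez]

[wakezory], [naruzhez]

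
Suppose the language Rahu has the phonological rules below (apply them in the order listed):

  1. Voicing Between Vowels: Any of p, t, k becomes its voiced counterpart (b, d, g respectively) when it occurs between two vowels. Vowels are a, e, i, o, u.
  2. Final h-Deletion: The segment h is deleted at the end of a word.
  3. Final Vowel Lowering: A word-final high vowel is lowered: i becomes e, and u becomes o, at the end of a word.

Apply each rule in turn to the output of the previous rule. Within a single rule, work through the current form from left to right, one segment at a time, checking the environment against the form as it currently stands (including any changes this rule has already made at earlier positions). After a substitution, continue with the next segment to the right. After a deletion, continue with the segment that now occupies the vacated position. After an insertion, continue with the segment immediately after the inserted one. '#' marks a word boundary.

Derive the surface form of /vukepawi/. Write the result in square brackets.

[vugebawe]

1 Voicing Between Vowels: [vukepawi] → [vugebawi]
2 Final h-Deletion: no change — [vugebawi]
3 Final Vowel Lowering: [vugebawi] → [vugebawe]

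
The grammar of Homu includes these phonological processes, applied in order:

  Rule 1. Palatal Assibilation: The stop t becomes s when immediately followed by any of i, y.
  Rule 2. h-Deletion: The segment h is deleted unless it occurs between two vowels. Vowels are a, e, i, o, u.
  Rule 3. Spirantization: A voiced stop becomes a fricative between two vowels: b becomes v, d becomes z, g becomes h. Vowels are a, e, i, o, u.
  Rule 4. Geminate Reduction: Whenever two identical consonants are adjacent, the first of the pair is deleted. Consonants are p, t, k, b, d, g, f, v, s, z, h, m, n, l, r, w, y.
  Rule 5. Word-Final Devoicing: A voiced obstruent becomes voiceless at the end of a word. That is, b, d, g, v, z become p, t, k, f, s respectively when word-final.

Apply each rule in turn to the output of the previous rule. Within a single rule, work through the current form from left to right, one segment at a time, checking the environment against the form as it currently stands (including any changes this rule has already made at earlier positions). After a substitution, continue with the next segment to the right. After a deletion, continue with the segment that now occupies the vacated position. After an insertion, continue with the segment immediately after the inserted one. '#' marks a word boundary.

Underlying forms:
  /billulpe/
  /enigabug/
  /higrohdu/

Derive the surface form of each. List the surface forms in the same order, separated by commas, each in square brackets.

/billulpe/:
  Rule 1 Palatal Assibilation: no change — [billulpe]
  Rule 2 h-Deletion: no change — [billulpe]
  Rule 3 Spirantization: no change — [billulpe]
  Rule 4 Geminate Reduction: [billulpe] → [bilulpe]
  Rule 5 Word-Final Devoicing: no change — [bilulpe]
/enigabug/:
  Rule 1 Palatal Assibilation: no change — [enigabug]
  Rule 2 h-Deletion: no change — [enigabug]
  Rule 3 Spirantization: [enigabug] → [enihavug]
  Rule 4 Geminate Reduction: no change — [enihavug]
  Rule 5 Word-Final Devoicing: [enihavug] → [enihavuk]
/higrohdu/:
  Rule 1 Palatal Assibilation: no change — [higrohdu]
  Rule 2 h-Deletion: [higrohdu] → [igrodu]
  Rule 3 Spirantization: [igrodu] → [igrozu]
  Rule 4 Geminate Reduction: no change — [igrozu]
  Rule 5 Word-Final Devoicing: no change — [igrozu]

[bilulpe], [enihavuk], [igrozu]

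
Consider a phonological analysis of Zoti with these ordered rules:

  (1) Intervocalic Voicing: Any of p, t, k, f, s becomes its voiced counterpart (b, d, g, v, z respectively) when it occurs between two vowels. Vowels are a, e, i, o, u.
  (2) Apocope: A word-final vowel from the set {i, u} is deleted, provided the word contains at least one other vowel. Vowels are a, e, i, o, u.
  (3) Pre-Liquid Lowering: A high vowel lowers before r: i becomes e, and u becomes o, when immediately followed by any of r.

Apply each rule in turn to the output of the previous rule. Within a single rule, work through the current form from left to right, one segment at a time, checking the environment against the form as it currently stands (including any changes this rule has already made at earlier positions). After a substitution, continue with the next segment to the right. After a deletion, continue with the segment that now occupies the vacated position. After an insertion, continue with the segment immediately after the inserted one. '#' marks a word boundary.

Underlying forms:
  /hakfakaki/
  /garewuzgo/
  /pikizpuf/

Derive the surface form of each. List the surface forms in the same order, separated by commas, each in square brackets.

/hakfakaki/:
  (1) Intervocalic Voicing: [hakfakaki] → [hakfagagi]
  (2) Apocope: [hakfagagi] → [hakfagag]
  (3) Pre-Liquid Lowering: no change — [hakfagag]
/garewuzgo/:
  (1) Intervocalic Voicing: no change — [garewuzgo]
  (2) Apocope: no change — [garewuzgo]
  (3) Pre-Liquid Lowering: no change — [garewuzgo]
/pikizpuf/:
  (1) Intervocalic Voicing: [pikizpuf] → [pigizpuf]
  (2) Apocope: no change — [pigizpuf]
  (3) Pre-Liquid Lowering: no change — [pigizpuf]

[hakfagag], [garewuzgo], [pigizpuf]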